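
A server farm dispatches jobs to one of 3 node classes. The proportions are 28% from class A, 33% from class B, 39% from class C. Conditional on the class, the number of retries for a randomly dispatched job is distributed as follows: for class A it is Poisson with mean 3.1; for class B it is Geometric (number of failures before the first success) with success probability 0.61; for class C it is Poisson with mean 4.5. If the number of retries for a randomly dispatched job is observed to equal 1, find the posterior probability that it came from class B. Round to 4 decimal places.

0.5726

Likelihoods P(X=1 | ·): A: 0.139653; B: 0.2379; C: 0.0499905.
Posterior ∝ prior × likelihood. Numerator for B: 0.33·0.2379 = 0.078507.
Normalizing constant: 0.28·0.139653 + 0.33·0.2379 + 0.39·0.0499905 = 0.137106.
P(B | observation) = 0.078507 / 0.137106 = 0.572601.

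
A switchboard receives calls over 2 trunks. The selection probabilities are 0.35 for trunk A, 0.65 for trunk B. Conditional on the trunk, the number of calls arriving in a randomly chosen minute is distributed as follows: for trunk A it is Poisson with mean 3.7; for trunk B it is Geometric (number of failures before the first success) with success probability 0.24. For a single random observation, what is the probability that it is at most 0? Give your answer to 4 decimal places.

Conditional on each trunk, P(X ≤ 0): A: 0.0247235; B: 0.24.
By total probability, P(X ≤ 0) = 0.35·0.0247235 + 0.65·0.24 = 0.164653.

0.1647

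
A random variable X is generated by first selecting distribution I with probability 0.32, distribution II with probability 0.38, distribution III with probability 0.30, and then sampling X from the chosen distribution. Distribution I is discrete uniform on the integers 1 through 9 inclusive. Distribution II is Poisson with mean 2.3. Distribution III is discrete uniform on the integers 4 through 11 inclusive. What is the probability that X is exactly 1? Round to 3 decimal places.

Conditional on each component, P(X = 1): I: 0.111111; II: 0.230595; III: 0.
By total probability, P(X = 1) = 0.32·0.111111 + 0.38·0.230595 + 0.3·0 = 0.123182.

0.123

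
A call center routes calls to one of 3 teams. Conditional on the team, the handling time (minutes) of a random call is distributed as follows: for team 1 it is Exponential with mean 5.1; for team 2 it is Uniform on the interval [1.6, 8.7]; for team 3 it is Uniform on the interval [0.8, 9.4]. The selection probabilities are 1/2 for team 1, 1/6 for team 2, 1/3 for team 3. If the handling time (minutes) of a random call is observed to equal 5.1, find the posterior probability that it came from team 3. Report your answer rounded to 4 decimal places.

Likelihoods f(5.1 | ·): 1: 0.0721332; 2: 0.140845; 3: 0.116279.
Posterior ∝ prior × likelihood. Numerator for 3: 0.333333·0.116279 = 0.0387597.
Normalizing constant: 0.5·0.0721332 + 0.166667·0.140845 + 0.333333·0.116279 = 0.0983005.
P(3 | observation) = 0.0387597 / 0.0983005 = 0.394298.

0.3943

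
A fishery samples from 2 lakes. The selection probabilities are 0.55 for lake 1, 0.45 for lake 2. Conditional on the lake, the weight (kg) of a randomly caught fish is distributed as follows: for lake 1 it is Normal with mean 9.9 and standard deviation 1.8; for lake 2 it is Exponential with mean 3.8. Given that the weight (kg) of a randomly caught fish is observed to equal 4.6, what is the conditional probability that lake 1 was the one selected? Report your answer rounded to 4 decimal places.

0.0433

Likelihoods f(4.6 | ·): 1: 0.00290419; 2: 0.0784317.
Posterior ∝ prior × likelihood. Numerator for 1: 0.55·0.00290419 = 0.0015973.
Normalizing constant: 0.55·0.00290419 + 0.45·0.0784317 = 0.0368916.
P(1 | observation) = 0.0015973 / 0.0368916 = 0.0432972.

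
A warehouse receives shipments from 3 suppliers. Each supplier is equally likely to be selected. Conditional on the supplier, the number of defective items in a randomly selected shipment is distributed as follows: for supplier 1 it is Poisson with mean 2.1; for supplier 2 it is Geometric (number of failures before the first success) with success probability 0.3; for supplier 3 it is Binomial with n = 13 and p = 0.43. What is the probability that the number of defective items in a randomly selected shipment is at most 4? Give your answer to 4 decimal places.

0.6815

Conditional on each supplier, P(X ≤ 4): 1: 0.937874; 2: 0.83193; 3: 0.274588.
By total probability, P(X ≤ 4) = 0.333333·0.937874 + 0.333333·0.83193 + 0.333333·0.274588 = 0.681464.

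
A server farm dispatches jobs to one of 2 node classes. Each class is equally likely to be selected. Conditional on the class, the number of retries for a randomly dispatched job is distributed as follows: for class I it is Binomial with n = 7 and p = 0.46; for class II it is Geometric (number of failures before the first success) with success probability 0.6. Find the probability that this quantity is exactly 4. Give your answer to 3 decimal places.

0.131

Conditional on each class, P(X = 4): I: 0.246763; II: 0.01536.
By total probability, P(X = 4) = 0.5·0.246763 + 0.5·0.01536 = 0.131062.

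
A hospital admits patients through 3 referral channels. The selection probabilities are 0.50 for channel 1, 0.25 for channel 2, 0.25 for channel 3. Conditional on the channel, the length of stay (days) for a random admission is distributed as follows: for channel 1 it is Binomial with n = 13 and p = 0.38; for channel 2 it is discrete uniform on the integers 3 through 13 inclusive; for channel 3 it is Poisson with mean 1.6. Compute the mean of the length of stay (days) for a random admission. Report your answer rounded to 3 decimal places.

4.870

Component means — 1: 4.94; 2: 8; 3: 1.6.
E[X] = 0.5·4.94 + 0.25·8 + 0.25·1.6 = 4.87.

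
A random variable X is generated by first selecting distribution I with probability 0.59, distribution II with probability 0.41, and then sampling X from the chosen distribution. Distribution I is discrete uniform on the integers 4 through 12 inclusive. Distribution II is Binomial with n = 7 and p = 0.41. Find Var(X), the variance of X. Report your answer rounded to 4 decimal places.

10.9936

Per component, I: μ=8, E[X²]=70.6667; II: μ=2.87, E[X²]=9.9302.
E[X] = 0.59·8 + 0.41·2.87 = 5.8967.
E[X²] = 0.59·70.6667 + 0.41·9.9302 = 45.7647.
Var(X) = E[X²] − (E[X])² = 45.7647 − 34.7711 = 10.9936.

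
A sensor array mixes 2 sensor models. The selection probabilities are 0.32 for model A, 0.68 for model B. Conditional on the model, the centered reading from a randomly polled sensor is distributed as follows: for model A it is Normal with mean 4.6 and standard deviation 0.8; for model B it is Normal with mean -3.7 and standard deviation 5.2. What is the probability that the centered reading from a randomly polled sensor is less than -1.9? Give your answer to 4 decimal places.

0.4321

Conditional on each model, P(X < -1.9): A: 2.22045e-16; B: 0.635386.
By total probability, P(X < -1.9) = 0.32·2.22045e-16 + 0.68·0.635386 = 0.432063.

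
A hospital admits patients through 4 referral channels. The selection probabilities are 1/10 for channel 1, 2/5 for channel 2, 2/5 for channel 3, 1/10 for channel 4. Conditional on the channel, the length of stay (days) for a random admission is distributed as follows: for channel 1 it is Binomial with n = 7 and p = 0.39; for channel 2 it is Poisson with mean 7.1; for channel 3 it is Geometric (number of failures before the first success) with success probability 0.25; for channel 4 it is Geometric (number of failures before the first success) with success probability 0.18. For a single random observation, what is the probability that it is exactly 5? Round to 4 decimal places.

Conditional on each channel, P(X = 5): 1: 0.0705021; 2: 0.124057; 3: 0.0593262; 4: 0.0667332.
By total probability, P(X = 5) = 0.1·0.0705021 + 0.4·0.124057 + 0.4·0.0593262 + 0.1·0.0667332 = 0.0870766.

0.0871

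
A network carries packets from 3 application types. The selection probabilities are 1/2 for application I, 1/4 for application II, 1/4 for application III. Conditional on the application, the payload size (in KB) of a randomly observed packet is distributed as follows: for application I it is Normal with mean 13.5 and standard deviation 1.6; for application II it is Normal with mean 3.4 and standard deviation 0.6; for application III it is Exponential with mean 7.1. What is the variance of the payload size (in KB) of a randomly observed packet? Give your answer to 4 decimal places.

32.6994

Per component, I: μ=13.5, E[X²]=184.81; II: μ=3.4, E[X²]=11.92; III: μ=7.1, E[X²]=100.82.
E[X] = 0.5·13.5 + 0.25·3.4 + 0.25·7.1 = 9.375.
E[X²] = 0.5·184.81 + 0.25·11.92 + 0.25·100.82 = 120.59.
Var(X) = E[X²] − (E[X])² = 120.59 − 87.8906 = 32.6994.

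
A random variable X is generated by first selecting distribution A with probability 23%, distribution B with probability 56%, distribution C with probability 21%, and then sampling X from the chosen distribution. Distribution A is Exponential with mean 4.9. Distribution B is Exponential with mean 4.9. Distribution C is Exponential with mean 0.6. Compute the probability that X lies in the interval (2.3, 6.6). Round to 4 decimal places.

0.2932

Conditional on each component, P(2.3 < X < 6.6): A: 0.36535; B: 0.36535; C: 0.0216207.
By total probability, P(2.3 < X < 6.6) = 0.23·0.36535 + 0.56·0.36535 + 0.21·0.0216207 = 0.293167.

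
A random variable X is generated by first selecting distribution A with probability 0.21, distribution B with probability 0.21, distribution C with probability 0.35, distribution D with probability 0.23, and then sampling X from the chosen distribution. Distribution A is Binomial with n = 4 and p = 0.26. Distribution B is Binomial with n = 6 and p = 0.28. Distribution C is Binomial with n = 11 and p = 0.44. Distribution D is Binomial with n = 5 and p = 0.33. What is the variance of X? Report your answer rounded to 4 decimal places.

Per component, A: μ=1.04, E[X²]=1.8512; B: μ=1.68, E[X²]=4.032; C: μ=4.84, E[X²]=26.136; D: μ=1.65, E[X²]=3.828.
E[X] = 0.21·1.04 + 0.21·1.68 + 0.35·4.84 + 0.23·1.65 = 2.6447.
E[X²] = 0.21·1.8512 + 0.21·4.032 + 0.35·26.136 + 0.23·3.828 = 11.2635.
Var(X) = E[X²] − (E[X])² = 11.2635 − 6.99444 = 4.26907.

4.2691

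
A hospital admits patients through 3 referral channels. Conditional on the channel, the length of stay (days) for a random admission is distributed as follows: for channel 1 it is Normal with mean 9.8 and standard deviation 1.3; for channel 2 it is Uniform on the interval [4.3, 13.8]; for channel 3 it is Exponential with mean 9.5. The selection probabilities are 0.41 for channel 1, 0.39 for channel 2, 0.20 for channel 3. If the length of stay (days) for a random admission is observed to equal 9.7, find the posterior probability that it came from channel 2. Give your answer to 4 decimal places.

Likelihoods f(9.7 | ·): 1: 0.305972; 2: 0.105263; 3: 0.0379174.
Posterior ∝ prior × likelihood. Numerator for 2: 0.39·0.105263 = 0.0410526.
Normalizing constant: 0.41·0.305972 + 0.39·0.105263 + 0.2·0.0379174 = 0.174085.
P(2 | observation) = 0.0410526 / 0.174085 = 0.23582.

0.2358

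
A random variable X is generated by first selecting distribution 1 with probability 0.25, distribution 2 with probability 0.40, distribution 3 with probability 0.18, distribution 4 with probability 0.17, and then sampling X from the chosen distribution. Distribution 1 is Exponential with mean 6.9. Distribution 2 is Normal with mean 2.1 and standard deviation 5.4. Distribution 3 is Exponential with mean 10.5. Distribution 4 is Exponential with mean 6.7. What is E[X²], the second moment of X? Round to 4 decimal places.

92.1856

For each component E[X²] = Var + (mean)², giving 1: 95.22; 2: 33.57; 3: 220.5; 4: 89.78.
Overall E[X²] = 0.25·95.22 + 0.4·33.57 + 0.18·220.5 + 0.17·89.78 = 92.1856.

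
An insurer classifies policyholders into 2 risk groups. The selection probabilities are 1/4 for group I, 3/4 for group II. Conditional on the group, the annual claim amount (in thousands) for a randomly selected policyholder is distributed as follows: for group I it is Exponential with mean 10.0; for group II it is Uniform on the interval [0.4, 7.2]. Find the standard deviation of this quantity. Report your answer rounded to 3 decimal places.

5.924

Per component, I: μ=10, E[X²]=200; II: μ=3.8, E[X²]=18.2933.
E[X] = 0.25·10 + 0.75·3.8 = 5.35.
E[X²] = 0.25·200 + 0.75·18.2933 = 63.72.
Var(X) = E[X²] − (E[X])² = 63.72 − 28.6225 = 35.0975.
SD(X) = √35.0975 = 5.92431.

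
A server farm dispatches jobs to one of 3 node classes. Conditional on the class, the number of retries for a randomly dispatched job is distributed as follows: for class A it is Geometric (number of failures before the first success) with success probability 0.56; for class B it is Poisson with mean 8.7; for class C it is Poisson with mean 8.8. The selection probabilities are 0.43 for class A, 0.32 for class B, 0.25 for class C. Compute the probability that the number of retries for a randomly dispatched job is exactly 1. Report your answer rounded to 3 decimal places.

0.107

Conditional on each class, P(X = 1): A: 0.2464; B: 0.0014493; C: 0.00132645.
By total probability, P(X = 1) = 0.43·0.2464 + 0.32·0.0014493 + 0.25·0.00132645 = 0.106747.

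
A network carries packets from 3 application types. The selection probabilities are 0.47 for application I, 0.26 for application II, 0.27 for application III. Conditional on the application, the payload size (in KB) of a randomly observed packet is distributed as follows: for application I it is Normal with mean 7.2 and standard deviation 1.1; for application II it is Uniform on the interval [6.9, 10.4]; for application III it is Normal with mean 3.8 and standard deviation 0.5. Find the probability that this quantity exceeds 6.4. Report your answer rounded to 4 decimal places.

0.6202

Conditional on each application, P(X > 6.4): I: 0.766471; II: 1; III: 9.96443e-08.
By total probability, P(X > 6.4) = 0.47·0.766471 + 0.26·1 + 0.27·9.96443e-08 = 0.620241.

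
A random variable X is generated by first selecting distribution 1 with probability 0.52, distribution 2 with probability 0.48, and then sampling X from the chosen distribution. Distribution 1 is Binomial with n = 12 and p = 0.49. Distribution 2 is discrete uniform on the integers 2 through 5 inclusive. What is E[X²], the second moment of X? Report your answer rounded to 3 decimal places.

26.018

For each component E[X²] = Var + (mean)², giving 1: 37.5732; 2: 13.5.
Overall E[X²] = 0.52·37.5732 + 0.48·13.5 = 26.0181.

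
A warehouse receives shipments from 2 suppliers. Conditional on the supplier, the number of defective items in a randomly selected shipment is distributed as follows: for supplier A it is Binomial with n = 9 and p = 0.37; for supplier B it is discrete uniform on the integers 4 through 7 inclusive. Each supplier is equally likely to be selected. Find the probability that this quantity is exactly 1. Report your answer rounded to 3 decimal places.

Conditional on each supplier, P(X = 1): A: 0.0826359; B: 0.
By total probability, P(X = 1) = 0.5·0.0826359 + 0.5·0 = 0.0413179.

0.041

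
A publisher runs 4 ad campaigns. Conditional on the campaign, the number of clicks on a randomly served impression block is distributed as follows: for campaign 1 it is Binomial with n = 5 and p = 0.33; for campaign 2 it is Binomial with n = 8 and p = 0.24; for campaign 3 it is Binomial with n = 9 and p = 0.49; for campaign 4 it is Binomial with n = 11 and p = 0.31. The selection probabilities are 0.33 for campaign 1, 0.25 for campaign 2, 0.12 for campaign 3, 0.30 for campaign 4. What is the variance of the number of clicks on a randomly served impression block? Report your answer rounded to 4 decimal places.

2.7082

Per component, 1: μ=1.65, E[X²]=3.828; 2: μ=1.92, E[X²]=5.1456; 3: μ=4.41, E[X²]=21.6972; 4: μ=3.41, E[X²]=13.981.
E[X] = 0.33·1.65 + 0.25·1.92 + 0.12·4.41 + 0.3·3.41 = 2.5767.
E[X²] = 0.33·3.828 + 0.25·5.1456 + 0.12·21.6972 + 0.3·13.981 = 9.3476.
Var(X) = E[X²] − (E[X])² = 9.3476 − 6.63938 = 2.70822.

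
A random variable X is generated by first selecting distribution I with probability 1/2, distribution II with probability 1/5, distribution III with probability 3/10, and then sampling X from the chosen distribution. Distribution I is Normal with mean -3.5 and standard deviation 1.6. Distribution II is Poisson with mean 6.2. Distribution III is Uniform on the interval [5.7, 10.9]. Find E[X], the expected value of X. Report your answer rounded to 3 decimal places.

Component means — I: -3.5; II: 6.2; III: 8.3.
E[X] = 0.5·-3.5 + 0.2·6.2 + 0.3·8.3 = 1.98.

1.980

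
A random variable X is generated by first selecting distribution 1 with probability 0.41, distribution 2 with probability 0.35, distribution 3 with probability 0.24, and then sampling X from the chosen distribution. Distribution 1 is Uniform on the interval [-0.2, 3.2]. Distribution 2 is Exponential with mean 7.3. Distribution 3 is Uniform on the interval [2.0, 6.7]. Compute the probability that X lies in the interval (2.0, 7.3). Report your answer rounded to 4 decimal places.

0.5221

Conditional on each component, P(2.0 < X < 7.3): 1: 0.352941; 2: 0.392473; 3: 1.
By total probability, P(2.0 < X < 7.3) = 0.41·0.352941 + 0.35·0.392473 + 0.24·1 = 0.522072.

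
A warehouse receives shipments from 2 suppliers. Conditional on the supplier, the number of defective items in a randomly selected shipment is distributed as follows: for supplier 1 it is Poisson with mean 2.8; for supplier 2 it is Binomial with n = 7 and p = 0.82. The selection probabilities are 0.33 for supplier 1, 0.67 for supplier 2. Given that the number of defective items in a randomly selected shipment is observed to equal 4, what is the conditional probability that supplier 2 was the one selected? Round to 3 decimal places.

0.546

Likelihoods P(X=4 | ·): 1: 0.155739; 2: 0.0922871.
Posterior ∝ prior × likelihood. Numerator for 2: 0.67·0.0922871 = 0.0618324.
Normalizing constant: 0.33·0.155739 + 0.67·0.0922871 = 0.113226.
P(2 | observation) = 0.0618324 / 0.113226 = 0.546096.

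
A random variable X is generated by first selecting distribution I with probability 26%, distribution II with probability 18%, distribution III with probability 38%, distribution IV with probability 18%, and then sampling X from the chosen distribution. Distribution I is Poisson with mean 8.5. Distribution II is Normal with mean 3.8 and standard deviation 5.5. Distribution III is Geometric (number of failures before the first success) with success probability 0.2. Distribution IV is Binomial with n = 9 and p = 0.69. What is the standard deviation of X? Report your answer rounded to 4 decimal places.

Per component, I: μ=8.5, E[X²]=80.75; II: μ=3.8, E[X²]=44.69; III: μ=4, E[X²]=36; IV: μ=6.21, E[X²]=40.4892.
E[X] = 0.26·8.5 + 0.18·3.8 + 0.38·4 + 0.18·6.21 = 5.5318.
E[X²] = 0.26·80.75 + 0.18·44.69 + 0.38·36 + 0.18·40.4892 = 50.0073.
Var(X) = E[X²] − (E[X])² = 50.0073 − 30.6008 = 19.4064.
SD(X) = √19.4064 = 4.40527.

4.4053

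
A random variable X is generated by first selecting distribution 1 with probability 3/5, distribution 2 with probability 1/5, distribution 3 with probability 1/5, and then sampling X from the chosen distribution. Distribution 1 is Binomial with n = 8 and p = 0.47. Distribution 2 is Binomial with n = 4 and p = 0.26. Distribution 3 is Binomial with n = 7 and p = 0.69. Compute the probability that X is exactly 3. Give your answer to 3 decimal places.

0.178

Conditional on each component, P(X = 3): 1: 0.243143; 2: 0.052025; 3: 0.106185.
By total probability, P(X = 3) = 0.6·0.243143 + 0.2·0.052025 + 0.2·0.106185 = 0.177527.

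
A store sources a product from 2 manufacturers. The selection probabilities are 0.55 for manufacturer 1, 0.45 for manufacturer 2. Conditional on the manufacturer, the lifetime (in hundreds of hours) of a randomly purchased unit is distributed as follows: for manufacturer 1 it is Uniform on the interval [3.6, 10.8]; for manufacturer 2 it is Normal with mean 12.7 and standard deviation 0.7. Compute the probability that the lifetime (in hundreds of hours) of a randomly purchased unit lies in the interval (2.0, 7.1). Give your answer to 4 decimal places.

Conditional on each manufacturer, P(2.0 < X < 7.1): 1: 0.486111; 2: 6.10623e-16.
By total probability, P(2.0 < X < 7.1) = 0.55·0.486111 + 0.45·6.10623e-16 = 0.267361.

0.2674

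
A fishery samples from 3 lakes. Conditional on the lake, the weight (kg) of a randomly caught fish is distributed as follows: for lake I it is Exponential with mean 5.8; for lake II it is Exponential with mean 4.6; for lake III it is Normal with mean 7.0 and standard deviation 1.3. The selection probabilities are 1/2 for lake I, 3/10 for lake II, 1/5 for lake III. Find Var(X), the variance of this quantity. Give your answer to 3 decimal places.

Per component, I: μ=5.8, E[X²]=67.28; II: μ=4.6, E[X²]=42.32; III: μ=7, E[X²]=50.69.
E[X] = 0.5·5.8 + 0.3·4.6 + 0.2·7 = 5.68.
E[X²] = 0.5·67.28 + 0.3·42.32 + 0.2·50.69 = 56.474.
Var(X) = E[X²] − (E[X])² = 56.474 − 32.2624 = 24.2116.

24.212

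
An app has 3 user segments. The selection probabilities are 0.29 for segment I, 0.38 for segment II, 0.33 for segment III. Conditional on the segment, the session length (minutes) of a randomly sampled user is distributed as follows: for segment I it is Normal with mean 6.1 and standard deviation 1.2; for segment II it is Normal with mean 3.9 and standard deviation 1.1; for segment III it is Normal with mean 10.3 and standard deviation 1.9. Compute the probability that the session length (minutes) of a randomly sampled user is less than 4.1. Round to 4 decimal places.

0.2315

Conditional on each segment, P(X < 4.1): I: 0.0477904; II: 0.572137; III: 0.000550891.
By total probability, P(X < 4.1) = 0.29·0.0477904 + 0.38·0.572137 + 0.33·0.000550891 = 0.231453.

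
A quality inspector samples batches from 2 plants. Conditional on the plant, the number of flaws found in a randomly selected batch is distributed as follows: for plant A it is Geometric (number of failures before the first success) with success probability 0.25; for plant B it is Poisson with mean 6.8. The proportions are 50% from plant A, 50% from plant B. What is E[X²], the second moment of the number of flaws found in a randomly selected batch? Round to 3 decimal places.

For each component E[X²] = Var + (mean)², giving A: 21; B: 53.04.
Overall E[X²] = 0.5·21 + 0.5·53.04 = 37.02.

37.020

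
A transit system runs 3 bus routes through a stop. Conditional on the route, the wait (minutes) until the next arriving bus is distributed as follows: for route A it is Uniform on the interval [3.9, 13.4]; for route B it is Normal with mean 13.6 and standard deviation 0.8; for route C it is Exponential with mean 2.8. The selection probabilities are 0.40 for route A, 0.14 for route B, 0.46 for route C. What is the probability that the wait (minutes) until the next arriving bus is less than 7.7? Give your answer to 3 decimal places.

0.591

Conditional on each route, P(X < 7.7): A: 0.4; B: 8.21565e-14; C: 0.936072.
By total probability, P(X < 7.7) = 0.4·0.4 + 0.14·8.21565e-14 + 0.46·0.936072 = 0.590593.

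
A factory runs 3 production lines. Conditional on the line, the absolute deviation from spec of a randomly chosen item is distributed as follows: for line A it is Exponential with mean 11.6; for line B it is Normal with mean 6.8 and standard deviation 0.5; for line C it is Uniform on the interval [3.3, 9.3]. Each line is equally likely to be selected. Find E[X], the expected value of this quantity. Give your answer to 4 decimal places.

8.2333

Component means — A: 11.6; B: 6.8; C: 6.3.
E[X] = 0.333333·11.6 + 0.333333·6.8 + 0.333333·6.3 = 8.23333.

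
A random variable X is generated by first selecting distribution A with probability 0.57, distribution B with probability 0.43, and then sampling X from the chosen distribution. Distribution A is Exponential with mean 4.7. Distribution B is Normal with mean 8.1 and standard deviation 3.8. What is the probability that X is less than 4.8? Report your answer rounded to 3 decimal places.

0.448

Conditional on each component, P(X < 4.8): A: 0.639865; B: 0.192582.
By total probability, P(X < 4.8) = 0.57·0.639865 + 0.43·0.192582 = 0.447533.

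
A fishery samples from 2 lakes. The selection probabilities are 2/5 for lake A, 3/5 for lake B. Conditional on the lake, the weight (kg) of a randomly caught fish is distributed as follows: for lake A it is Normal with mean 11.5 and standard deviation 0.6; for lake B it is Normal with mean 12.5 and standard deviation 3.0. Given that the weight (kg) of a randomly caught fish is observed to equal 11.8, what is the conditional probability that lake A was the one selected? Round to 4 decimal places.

0.7514

Likelihoods f(11.8 | ·): A: 0.586776; B: 0.12941.
Posterior ∝ prior × likelihood. Numerator for A: 0.4·0.586776 = 0.23471.
Normalizing constant: 0.4·0.586776 + 0.6·0.12941 = 0.312356.
P(A | observation) = 0.23471 / 0.312356 = 0.751419.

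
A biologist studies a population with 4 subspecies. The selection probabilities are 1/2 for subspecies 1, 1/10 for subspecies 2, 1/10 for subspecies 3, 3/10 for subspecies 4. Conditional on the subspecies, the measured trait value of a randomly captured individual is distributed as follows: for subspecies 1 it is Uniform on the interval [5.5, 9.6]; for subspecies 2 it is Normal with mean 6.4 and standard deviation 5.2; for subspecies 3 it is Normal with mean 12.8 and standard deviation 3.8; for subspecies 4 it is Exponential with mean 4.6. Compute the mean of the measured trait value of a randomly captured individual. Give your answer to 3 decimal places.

7.075

Component means — 1: 7.55; 2: 6.4; 3: 12.8; 4: 4.6.
E[X] = 0.5·7.55 + 0.1·6.4 + 0.1·12.8 + 0.3·4.6 = 7.075.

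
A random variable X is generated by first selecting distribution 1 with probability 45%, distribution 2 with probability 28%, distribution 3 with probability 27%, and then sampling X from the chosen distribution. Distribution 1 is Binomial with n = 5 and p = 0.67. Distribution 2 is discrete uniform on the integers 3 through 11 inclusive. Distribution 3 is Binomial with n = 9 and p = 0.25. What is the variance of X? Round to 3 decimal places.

Per component, 1: μ=3.35, E[X²]=12.328; 2: μ=7, E[X²]=55.6667; 3: μ=2.25, E[X²]=6.75.
E[X] = 0.45·3.35 + 0.28·7 + 0.27·2.25 = 4.075.
E[X²] = 0.45·12.328 + 0.28·55.6667 + 0.27·6.75 = 22.9568.
Var(X) = E[X²] − (E[X])² = 22.9568 − 16.6056 = 6.35114.

6.351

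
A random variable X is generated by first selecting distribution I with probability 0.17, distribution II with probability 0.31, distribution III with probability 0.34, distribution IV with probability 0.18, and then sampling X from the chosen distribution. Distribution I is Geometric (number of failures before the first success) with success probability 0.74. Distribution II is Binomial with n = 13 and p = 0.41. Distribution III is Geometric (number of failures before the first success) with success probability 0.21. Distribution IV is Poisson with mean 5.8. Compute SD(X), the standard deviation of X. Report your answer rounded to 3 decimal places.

3.406

Per component, I: μ=0.351351, E[X²]=0.598247; II: μ=5.33, E[X²]=31.5536; III: μ=3.7619, E[X²]=32.0658; IV: μ=5.8, E[X²]=39.44.
E[X] = 0.17·0.351351 + 0.31·5.33 + 0.34·3.7619 + 0.18·5.8 = 4.03508.
E[X²] = 0.17·0.598247 + 0.31·31.5536 + 0.34·32.0658 + 0.18·39.44 = 27.8849.
Var(X) = E[X²] − (E[X])² = 27.8849 − 16.2818 = 11.603.
SD(X) = √11.603 = 3.40632.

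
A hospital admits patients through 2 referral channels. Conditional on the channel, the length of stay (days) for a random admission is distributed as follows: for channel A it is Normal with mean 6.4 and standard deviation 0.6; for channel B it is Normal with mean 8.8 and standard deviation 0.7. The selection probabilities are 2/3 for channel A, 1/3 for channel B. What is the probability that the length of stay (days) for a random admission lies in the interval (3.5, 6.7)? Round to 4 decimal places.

0.4614

Conditional on each channel, P(3.5 < X < 6.7): A: 0.691462; B: 0.0013499.
By total probability, P(3.5 < X < 6.7) = 0.666667·0.691462 + 0.333333·0.0013499 = 0.461424.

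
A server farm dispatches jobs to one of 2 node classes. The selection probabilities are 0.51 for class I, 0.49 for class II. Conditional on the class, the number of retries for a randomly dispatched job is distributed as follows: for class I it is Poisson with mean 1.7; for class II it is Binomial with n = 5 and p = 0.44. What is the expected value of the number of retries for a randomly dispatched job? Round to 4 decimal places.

Component means — I: 1.7; II: 2.2.
E[X] = 0.51·1.7 + 0.49·2.2 = 1.945.

1.9450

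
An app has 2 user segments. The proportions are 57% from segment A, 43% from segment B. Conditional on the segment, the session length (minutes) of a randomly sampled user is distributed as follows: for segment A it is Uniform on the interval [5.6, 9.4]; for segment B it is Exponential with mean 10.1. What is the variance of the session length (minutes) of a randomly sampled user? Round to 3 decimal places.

46.207

Per component, A: μ=7.5, E[X²]=57.4533; B: μ=10.1, E[X²]=204.02.
E[X] = 0.57·7.5 + 0.43·10.1 = 8.618.
E[X²] = 0.57·57.4533 + 0.43·204.02 = 120.477.
Var(X) = E[X²] − (E[X])² = 120.477 − 74.2699 = 46.2071.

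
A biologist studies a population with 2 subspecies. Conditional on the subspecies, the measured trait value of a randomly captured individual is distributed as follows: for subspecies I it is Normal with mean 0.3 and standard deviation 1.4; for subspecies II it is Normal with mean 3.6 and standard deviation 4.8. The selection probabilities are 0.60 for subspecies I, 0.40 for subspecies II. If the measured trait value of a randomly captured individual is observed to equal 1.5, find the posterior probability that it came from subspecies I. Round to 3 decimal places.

0.797

Likelihoods f(1.5 | ·): I: 0.197354; II: 0.0755276.
Posterior ∝ prior × likelihood. Numerator for I: 0.6·0.197354 = 0.118412.
Normalizing constant: 0.6·0.197354 + 0.4·0.0755276 = 0.148623.
P(I | observation) = 0.118412 / 0.148623 = 0.796727.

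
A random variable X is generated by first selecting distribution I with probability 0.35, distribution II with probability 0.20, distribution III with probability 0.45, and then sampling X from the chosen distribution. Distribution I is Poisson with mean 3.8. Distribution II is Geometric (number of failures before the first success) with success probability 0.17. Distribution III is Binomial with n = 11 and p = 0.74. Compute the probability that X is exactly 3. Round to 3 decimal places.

0.092

Conditional on each component, P(X = 3): I: 0.204588; II: 0.0972038; III: 0.00139626.
By total probability, P(X = 3) = 0.35·0.204588 + 0.2·0.0972038 + 0.45·0.00139626 = 0.0916749.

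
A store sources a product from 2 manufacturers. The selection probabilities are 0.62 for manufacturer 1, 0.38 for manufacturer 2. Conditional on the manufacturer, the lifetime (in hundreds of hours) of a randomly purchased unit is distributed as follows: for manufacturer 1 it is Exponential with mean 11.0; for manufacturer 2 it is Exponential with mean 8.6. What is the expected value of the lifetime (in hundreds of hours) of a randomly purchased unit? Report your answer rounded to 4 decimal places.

Component means — 1: 11; 2: 8.6.
E[X] = 0.62·11 + 0.38·8.6 = 10.088.

10.0880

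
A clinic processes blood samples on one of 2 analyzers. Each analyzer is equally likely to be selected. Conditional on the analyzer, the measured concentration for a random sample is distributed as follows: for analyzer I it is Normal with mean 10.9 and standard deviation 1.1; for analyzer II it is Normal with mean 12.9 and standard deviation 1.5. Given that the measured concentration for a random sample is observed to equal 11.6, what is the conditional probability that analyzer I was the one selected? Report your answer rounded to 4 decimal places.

Likelihoods f(11.6 | ·): I: 0.296198; II: 0.182691.
Posterior ∝ prior × likelihood. Numerator for I: 0.5·0.296198 = 0.148099.
Normalizing constant: 0.5·0.296198 + 0.5·0.182691 = 0.239444.
P(I | observation) = 0.148099 / 0.239444 = 0.618511.

0.6185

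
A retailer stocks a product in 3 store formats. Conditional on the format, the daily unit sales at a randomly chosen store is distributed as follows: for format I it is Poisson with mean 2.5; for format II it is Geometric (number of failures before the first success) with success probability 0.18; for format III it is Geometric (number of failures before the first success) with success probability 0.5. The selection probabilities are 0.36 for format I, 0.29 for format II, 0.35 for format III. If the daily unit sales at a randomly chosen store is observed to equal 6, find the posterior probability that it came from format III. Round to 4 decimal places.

Likelihoods P(X=6 | ·): I: 0.0278337; II: 0.0547212; III: 0.0078125.
Posterior ∝ prior × likelihood. Numerator for III: 0.35·0.0078125 = 0.00273437.
Normalizing constant: 0.36·0.0278337 + 0.29·0.0547212 + 0.35·0.0078125 = 0.0286237.
P(III | observation) = 0.00273437 / 0.0286237 = 0.0955285.

0.0955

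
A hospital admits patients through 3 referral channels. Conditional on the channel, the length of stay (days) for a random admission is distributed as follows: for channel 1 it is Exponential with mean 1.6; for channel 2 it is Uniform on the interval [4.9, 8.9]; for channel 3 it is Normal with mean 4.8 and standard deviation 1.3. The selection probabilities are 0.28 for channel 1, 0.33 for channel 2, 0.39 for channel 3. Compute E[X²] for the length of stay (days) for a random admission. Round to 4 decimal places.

For each component E[X²] = Var + (mean)², giving 1: 5.12; 2: 48.9433; 3: 24.73.
Overall E[X²] = 0.28·5.12 + 0.33·48.9433 + 0.39·24.73 = 27.2296.

27.2296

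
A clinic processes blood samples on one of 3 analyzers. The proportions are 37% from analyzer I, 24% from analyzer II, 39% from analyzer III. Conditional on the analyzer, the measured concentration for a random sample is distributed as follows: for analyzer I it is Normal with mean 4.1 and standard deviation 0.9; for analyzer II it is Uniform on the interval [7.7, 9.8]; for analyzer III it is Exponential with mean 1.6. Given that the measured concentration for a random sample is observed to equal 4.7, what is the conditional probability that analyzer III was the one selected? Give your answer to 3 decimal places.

0.090

Likelihoods f(4.7 | ·): I: 0.354942; II: 0; III: 0.0331238.
Posterior ∝ prior × likelihood. Numerator for III: 0.39·0.0331238 = 0.0129183.
Normalizing constant: 0.37·0.354942 + 0.24·0 + 0.39·0.0331238 = 0.144247.
P(III | observation) = 0.0129183 / 0.144247 = 0.0895567.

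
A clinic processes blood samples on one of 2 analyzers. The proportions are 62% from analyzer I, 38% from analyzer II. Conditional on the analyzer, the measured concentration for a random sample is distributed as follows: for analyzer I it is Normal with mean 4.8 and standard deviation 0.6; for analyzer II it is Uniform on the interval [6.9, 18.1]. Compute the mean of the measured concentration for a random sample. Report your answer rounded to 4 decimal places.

7.7260

Component means — I: 4.8; II: 12.5.
E[X] = 0.62·4.8 + 0.38·12.5 = 7.726.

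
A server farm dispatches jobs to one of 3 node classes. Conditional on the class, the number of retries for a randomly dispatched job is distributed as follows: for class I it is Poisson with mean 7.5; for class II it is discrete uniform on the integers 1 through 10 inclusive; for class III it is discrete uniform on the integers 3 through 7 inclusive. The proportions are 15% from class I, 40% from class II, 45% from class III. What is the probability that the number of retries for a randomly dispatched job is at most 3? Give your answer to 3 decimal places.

0.219

Conditional on each class, P(X ≤ 3): I: 0.0591455; II: 0.3; III: 0.2.
By total probability, P(X ≤ 3) = 0.15·0.0591455 + 0.4·0.3 + 0.45·0.2 = 0.218872.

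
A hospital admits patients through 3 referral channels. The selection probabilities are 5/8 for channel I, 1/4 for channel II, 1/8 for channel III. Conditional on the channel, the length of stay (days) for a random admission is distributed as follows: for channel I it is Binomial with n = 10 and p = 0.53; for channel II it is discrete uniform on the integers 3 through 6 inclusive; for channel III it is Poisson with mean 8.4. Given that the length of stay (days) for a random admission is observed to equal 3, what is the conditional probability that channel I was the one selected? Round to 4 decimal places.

0.4643

Likelihoods P(X=3 | ·): I: 0.0905094; II: 0.25; III: 0.0222133.
Posterior ∝ prior × likelihood. Numerator for I: 0.625·0.0905094 = 0.0565684.
Normalizing constant: 0.625·0.0905094 + 0.25·0.25 + 0.125·0.0222133 = 0.121845.
P(I | observation) = 0.0565684 / 0.121845 = 0.464265.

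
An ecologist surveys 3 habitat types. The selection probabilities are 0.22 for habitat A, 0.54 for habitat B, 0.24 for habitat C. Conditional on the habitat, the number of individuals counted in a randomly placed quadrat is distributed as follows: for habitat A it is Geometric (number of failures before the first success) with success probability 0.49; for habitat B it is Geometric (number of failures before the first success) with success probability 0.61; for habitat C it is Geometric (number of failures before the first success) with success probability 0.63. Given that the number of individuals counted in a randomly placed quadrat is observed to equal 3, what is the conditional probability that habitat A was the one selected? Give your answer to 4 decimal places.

0.3446

Likelihoods P(X=3 | ·): A: 0.064999; B: 0.0361846; C: 0.0319114.
Posterior ∝ prior × likelihood. Numerator for A: 0.22·0.064999 = 0.0142998.
Normalizing constant: 0.22·0.064999 + 0.54·0.0361846 + 0.24·0.0319114 = 0.0414982.
P(A | observation) = 0.0142998 / 0.0414982 = 0.344588.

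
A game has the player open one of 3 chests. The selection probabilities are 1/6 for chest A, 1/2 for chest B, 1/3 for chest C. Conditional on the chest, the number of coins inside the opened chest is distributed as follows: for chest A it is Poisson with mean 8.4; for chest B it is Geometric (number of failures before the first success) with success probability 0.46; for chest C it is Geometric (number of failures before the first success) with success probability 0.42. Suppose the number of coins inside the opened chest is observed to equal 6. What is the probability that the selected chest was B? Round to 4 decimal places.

Likelihoods P(X=6 | ·): A: 0.109716; B: 0.0114057; C: 0.0159889.
Posterior ∝ prior × likelihood. Numerator for B: 0.5·0.0114057 = 0.00570283.
Normalizing constant: 0.166667·0.109716 + 0.5·0.0114057 + 0.333333·0.0159889 = 0.0293184.
P(B | observation) = 0.00570283 / 0.0293184 = 0.194513.

0.1945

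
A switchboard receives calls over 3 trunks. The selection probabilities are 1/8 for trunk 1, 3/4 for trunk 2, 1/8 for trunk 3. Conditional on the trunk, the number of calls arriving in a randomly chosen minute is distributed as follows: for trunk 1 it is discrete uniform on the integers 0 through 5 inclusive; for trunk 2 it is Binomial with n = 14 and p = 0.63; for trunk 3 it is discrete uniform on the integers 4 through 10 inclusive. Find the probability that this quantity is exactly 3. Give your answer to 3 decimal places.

0.022

Conditional on each trunk, P(X = 3): 1: 0.166667; 2: 0.00161935; 3: 0.
By total probability, P(X = 3) = 0.125·0.166667 + 0.75·0.00161935 + 0.125·0 = 0.0220478.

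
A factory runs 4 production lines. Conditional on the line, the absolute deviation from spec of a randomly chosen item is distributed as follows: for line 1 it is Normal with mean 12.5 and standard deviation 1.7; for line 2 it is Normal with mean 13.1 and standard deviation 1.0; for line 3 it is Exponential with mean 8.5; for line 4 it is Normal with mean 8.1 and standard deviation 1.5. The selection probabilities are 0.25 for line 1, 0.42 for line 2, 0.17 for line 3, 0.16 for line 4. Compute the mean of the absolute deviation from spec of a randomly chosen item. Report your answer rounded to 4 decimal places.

Component means — 1: 12.5; 2: 13.1; 3: 8.5; 4: 8.1.
E[X] = 0.25·12.5 + 0.42·13.1 + 0.17·8.5 + 0.16·8.1 = 11.368.

11.3680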